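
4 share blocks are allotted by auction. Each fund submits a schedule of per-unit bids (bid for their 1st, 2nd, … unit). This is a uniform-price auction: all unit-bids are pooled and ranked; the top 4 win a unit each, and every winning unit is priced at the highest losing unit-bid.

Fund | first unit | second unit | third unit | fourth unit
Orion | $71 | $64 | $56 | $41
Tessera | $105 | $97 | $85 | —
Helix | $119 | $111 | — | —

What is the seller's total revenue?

All unit-bids, highest first — top 4: 119 (Helix-1), 111 (Helix-2), 105 (Tessera-1), 97 (Tessera-2)
The (k+1)-th unit-bid is $85.
Allocation: Helix 2, Tessera 2. Every unit priced at $85.
Revenue = 4 × 85 = $340.

Total revenue: $340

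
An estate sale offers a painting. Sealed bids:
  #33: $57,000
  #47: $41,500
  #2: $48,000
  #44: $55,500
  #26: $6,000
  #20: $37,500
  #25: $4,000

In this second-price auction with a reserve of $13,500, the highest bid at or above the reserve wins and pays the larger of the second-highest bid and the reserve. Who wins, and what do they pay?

#33 pays $55,500

Second-price auction with a reserve of $13,500: the highest bid at or above the reserve wins and pays the larger of the second-highest bid and the reserve.
Bids ranked: 57,000 (#33) > 55,500 (#44) > 48,000 (#2) > 41,500 (#47) > 37,500 (#20) > 6,000 (#26) > …
#33 has the top bid at or above the reserve ($57,000).
max(second-highest $55,500, reserve $13,500) = $55,500; the reserve does not bind.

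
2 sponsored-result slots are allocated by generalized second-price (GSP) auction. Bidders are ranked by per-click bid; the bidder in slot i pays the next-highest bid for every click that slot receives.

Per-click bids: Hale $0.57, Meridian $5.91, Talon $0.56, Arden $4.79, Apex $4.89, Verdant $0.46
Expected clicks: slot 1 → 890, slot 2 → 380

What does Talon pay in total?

Per-click bids in order: $5.91 (Meridian) > $4.89 (Apex) > $4.79 (Arden) > …
Talon ranks below slot 2 → no slot, pays nothing.

Talon pays $0.00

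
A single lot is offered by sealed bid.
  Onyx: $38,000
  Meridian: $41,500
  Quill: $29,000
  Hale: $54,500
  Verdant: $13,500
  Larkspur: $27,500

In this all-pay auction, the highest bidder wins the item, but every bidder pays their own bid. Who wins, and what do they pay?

Bids ranked: 54,500 (Hale) > 41,500 (Meridian) > 38,000 (Onyx) > 29,000 (Quill) > 27,500 (Larkspur) > 13,500 (Verdant)
Hale is highest and takes the item; every bidder forfeits their bid.

Hale pays $54,500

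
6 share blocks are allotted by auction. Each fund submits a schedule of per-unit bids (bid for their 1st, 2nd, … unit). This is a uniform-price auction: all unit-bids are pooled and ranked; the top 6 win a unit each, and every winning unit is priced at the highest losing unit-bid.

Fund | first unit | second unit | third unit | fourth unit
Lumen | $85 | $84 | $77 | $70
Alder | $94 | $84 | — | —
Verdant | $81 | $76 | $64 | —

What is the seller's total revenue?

Total revenue: $456

All unit-bids, highest first — top 6: 94 (Alder-1), 85 (Lumen-1), 84 (Lumen-2), 84 (Alder-2), 81 (Verdant-1), 77 (Lumen-3)
First bid not allocated: $76.
Allocation: Alder 2, Lumen 3, Verdant 1. Every unit priced at $76.
Revenue = 6 × 76 = $456.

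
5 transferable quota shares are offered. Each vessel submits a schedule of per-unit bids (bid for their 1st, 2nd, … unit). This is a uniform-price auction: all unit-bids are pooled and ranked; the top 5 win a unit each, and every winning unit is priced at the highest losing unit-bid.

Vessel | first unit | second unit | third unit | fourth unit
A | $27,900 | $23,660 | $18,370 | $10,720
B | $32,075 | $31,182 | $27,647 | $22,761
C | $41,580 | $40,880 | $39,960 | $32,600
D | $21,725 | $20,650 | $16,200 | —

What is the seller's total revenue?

All unit-bids, highest first — top 5: 41,580 (C-1), 40,880 (C-2), 39,960 (C-3), 32,600 (C-4), 32,075 (B-1)
First bid not allocated: $31,182.
Allocation: B 1, C 4. Every unit priced at $31,182.
Revenue = 5 × 31,182 = $155,910.

Total revenue: $155,910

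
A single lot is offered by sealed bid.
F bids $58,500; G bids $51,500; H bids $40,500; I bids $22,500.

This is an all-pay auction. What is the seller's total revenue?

Total revenue: $173,000

Sorting bids: 58,500 (F) > 51,500 (G) > 40,500 (H) > 22,500 (I)
Every bidder forfeits their bid regardless of winning.
Revenue = 58,500 + 51,500 + 40,500 + 22,500 = $173,000.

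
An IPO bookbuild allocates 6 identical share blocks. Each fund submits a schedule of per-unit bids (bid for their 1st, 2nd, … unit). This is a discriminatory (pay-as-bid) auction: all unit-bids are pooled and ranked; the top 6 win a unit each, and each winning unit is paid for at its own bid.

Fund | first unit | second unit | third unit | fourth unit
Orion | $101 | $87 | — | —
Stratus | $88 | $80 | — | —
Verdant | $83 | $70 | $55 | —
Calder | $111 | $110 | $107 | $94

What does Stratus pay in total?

Merging the schedules and taking the best 6: 111 (Calder-1), 110 (Calder-2), 107 (Calder-3), 101 (Orion-1), 94 (Calder-4), 88 (Stratus-1)
Next rejected bid: $87 (not a price — pay-as-bid).
Stratus's winning unit-bids: 88 = $88.

Stratus pays $88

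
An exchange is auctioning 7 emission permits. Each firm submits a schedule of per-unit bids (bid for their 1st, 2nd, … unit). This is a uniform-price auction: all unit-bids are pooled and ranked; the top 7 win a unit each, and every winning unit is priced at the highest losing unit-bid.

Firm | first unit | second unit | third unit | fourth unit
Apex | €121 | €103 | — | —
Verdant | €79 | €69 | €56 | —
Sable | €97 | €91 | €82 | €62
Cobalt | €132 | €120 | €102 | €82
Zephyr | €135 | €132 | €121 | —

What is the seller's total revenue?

Total revenue: €714

Pooled unit-bids ranked (top 7): 135 (Zephyr-1), 132 (Cobalt-1), 132 (Zephyr-2), 121 (Apex-1), 121 (Zephyr-3), 120 (Cobalt-2), 103 (Apex-2)
First bid not allocated: €102.
Allocation: Apex 2, Cobalt 2, Zephyr 3. Every unit priced at €102.
Revenue = 7 × 102 = €714.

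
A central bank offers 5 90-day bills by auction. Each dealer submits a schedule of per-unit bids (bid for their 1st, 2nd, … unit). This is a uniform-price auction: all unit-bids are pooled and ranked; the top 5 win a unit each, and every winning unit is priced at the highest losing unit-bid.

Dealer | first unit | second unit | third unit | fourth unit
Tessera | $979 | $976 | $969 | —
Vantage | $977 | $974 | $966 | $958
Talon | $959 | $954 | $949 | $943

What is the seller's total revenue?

Total revenue: $4,830

Pooled unit-bids ranked (top 5): 979 (Tessera-1), 977 (Vantage-1), 976 (Tessera-2), 974 (Vantage-2), 969 (Tessera-3)
First bid not allocated: $966.
Allocation: Tessera 3, Vantage 2. Every unit priced at $966.
Revenue = 5 × 966 = $4,830.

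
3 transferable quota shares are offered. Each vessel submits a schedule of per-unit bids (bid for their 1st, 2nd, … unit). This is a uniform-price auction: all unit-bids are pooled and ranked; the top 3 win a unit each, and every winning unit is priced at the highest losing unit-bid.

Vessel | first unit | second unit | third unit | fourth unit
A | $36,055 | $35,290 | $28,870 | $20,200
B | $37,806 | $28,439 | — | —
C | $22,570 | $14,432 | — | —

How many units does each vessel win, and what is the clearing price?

Merging the schedules and taking the best 3: 37,806 (B-1), 36,055 (A-1), 35,290 (A-2)
First bid not allocated: $28,870.
Allocation: A 2, B 1.

A 2, B 1; clearing price $28,870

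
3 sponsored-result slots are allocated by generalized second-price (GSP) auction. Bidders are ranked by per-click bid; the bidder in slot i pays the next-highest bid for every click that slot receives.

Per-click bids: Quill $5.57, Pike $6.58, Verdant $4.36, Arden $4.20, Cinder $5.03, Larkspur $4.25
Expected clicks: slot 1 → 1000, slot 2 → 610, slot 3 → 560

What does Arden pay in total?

Arden pays $0.00

Ranked by bid: $6.58 (Pike) > $5.57 (Quill) > $5.03 (Cinder) > $4.36 (Verdant) > …
Arden ranks below slot 3 → no slot, pays nothing.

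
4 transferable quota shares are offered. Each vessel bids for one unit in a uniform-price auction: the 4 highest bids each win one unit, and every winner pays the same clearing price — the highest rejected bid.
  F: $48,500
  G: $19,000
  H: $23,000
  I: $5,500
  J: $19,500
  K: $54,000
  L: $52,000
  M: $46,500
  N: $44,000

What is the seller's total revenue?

Total revenue: $176,000

Sorting: 54,000 (K), 52,000 (L), 48,500 (F), 46,500 (M), 44,000 (N), 23,000 (H), …
The 4 highest are K, L, F, M.
First losing bid is N's $44,000, which sets the uniform price.
Total revenue = 4 × $44,000 = $176,000.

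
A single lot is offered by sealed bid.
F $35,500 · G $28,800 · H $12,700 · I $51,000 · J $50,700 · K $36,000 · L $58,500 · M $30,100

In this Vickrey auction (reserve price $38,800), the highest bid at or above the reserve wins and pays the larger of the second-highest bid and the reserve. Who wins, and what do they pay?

Vickrey auction (reserve price $38,800): the highest bid at or above the reserve wins and pays the larger of the second-highest bid and the reserve.
Bids ranked: 58,500 (L) > 51,000 (I) > 50,700 (J) > 36,000 (K) > 35,500 (F) > 30,100 (M) > …
L has the top bid at or above the reserve ($58,500).
max(second-highest $51,000, reserve $38,800) = $51,000; the reserve does not bind.

L pays $51,000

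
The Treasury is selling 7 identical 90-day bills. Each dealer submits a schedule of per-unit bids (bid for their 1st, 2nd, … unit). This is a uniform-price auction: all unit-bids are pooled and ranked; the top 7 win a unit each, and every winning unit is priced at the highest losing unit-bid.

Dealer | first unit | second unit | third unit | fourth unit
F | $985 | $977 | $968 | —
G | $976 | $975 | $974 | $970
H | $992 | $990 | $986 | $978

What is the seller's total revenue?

Total revenue: $6,825

Pooled unit-bids ranked (top 7): 992 (H-1), 990 (H-2), 986 (H-3), 985 (F-1), 978 (H-4), 977 (F-2), 976 (G-1)
The (k+1)-th unit-bid is $975.
Allocation: F 2, G 1, H 4. Every unit priced at $975.
Revenue = 7 × 975 = $6,825.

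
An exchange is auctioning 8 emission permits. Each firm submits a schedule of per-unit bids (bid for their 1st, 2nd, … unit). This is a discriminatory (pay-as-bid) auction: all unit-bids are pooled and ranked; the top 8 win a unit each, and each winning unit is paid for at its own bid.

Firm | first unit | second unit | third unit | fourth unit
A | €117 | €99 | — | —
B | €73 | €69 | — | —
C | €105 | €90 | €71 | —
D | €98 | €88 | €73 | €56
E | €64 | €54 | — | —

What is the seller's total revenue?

Total revenue: €743

Merging the schedules and taking the best 8: 117 (A-1), 105 (C-1), 99 (A-2), 98 (D-1), 90 (C-2), 88 (D-2), 73 (B-1), 73 (D-3)
Next rejected bid: €71 (not a price — pay-as-bid).
Each winning unit pays its own bid.
Revenue = 117 + 105 + 99 + 98 + 90 + 88 + 73 + 73 = €743.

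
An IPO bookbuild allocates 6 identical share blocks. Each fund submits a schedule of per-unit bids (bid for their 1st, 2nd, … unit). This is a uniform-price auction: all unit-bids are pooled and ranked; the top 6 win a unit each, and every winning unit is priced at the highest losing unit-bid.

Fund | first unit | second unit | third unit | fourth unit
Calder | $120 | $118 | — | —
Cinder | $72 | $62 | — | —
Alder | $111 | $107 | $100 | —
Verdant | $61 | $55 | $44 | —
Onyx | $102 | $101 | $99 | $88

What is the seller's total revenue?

All unit-bids, highest first — top 6: 120 (Calder-1), 118 (Calder-2), 111 (Alder-1), 107 (Alder-2), 102 (Onyx-1), 101 (Onyx-2)
The (k+1)-th unit-bid is $100.
Allocation: Alder 2, Calder 2, Onyx 2. Every unit priced at $100.
Revenue = 6 × 100 = $600.

Total revenue: $600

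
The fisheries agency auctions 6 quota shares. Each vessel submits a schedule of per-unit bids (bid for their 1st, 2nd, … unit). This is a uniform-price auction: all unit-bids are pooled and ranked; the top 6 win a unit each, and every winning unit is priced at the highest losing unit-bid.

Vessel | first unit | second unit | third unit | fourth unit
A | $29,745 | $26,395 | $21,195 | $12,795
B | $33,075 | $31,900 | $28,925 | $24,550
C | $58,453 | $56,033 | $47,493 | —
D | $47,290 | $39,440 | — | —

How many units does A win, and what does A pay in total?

A: 0 units, pays $0

Merging the schedules and taking the best 6: 58,453 (C-1), 56,033 (C-2), 47,493 (C-3), 47,290 (D-1), 39,440 (D-2), 33,075 (B-1)
Highest rejected unit-bid = $31,900.
A wins 0 unit(s) at $31,900 each.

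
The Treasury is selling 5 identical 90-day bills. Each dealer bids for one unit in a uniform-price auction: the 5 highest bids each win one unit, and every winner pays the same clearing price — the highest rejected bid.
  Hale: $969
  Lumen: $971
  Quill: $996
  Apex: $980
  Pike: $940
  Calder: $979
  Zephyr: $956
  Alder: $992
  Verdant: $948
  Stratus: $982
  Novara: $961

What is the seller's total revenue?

Total revenue: $4,855

Bids ranked high→low: 996 (Quill), 992 (Alder), 982 (Stratus), 980 (Apex), 979 (Calder), 971 (Lumen), 969 (Hale), …
Winners (5 units): Quill, Alder, Stratus, Apex, Calder.
Highest unsuccessful bid: $971 → clearing price.
Total revenue = 5 × $971 = $4,855.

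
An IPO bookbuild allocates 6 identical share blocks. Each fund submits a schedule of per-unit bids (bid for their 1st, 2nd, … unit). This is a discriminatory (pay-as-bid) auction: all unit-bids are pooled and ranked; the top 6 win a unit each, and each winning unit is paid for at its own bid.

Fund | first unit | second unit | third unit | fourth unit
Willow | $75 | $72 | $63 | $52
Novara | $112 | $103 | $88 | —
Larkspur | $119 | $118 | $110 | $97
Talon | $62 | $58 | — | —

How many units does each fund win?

Larkspur 4, Novara 2

All unit-bids, highest first — top 6: 119 (Larkspur-1), 118 (Larkspur-2), 112 (Novara-1), 110 (Larkspur-3), 103 (Novara-2), 97 (Larkspur-4)
Next rejected bid: $88 (not a price — pay-as-bid).
Allocation: Larkspur 4, Novara 2.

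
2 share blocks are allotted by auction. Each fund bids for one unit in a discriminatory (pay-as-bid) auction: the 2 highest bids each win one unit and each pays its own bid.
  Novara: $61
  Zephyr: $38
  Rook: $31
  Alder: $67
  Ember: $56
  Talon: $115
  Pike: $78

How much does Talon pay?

Sorting: 115 (Talon), 78 (Pike), 67 (Alder), 61 (Novara), …
Top 2: Talon, Pike.
Talon wins → own bid $115.

Talon pays $115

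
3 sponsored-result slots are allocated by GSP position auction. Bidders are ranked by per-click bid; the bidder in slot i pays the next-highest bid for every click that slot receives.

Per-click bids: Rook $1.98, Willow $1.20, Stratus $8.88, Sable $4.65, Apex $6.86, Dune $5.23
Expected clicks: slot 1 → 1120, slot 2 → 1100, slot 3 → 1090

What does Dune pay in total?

Per-click bids in order: $8.88 (Stratus) > $6.86 (Apex) > $5.23 (Dune) > $4.65 (Sable) > …
Dune holds slot 3 → pays next bid $4.65 × 1090 clicks = $5068.50.

Dune pays $5068.50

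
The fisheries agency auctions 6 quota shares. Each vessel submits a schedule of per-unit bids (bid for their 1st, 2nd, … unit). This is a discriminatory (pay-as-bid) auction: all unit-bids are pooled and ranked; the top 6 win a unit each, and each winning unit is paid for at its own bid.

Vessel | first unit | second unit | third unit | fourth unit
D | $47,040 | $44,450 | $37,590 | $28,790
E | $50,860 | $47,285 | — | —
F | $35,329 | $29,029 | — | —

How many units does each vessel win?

D 3, E 2, F 1

Pooled unit-bids ranked (top 6): 50,860 (E-1), 47,285 (E-2), 47,040 (D-1), 44,450 (D-2), 37,590 (D-3), 35,329 (F-1)
Next rejected bid: $29,029 (not a price — pay-as-bid).
Allocation: D 3, E 2, F 1.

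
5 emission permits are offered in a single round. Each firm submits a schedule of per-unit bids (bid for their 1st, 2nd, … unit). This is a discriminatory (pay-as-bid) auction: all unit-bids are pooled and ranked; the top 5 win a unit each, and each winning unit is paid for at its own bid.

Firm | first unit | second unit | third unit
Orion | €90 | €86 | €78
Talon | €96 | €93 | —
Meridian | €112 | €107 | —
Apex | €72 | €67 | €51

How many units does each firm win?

Merging the schedules and taking the best 5: 112 (Meridian-1), 107 (Meridian-2), 96 (Talon-1), 93 (Talon-2), 90 (Orion-1)
Next rejected bid: €86 (not a price — pay-as-bid).
Allocation: Meridian 2, Orion 1, Talon 2.

Meridian 2, Orion 1, Talon 2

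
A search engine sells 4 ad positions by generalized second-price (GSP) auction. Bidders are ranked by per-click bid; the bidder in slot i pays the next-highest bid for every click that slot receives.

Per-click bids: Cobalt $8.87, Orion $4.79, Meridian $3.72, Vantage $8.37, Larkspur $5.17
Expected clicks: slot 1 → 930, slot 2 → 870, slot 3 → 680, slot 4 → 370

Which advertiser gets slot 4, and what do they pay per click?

Sorting advertisers: $8.87 (Cobalt) > $8.37 (Vantage) > $5.17 (Larkspur) > $4.79 (Orion) > $3.72 (Meridian)
Slot 4 goes to the fourth-ranked bidder, Orion, who pays the next bid down: $3.72/click.

Orion; $3.72 per click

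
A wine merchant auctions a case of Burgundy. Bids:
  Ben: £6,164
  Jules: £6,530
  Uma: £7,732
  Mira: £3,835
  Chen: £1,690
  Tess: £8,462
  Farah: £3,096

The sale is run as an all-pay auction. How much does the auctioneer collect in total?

Total revenue: £37,509

Bids in order: 8,462 (Tess) > 7,732 (Uma) > 6,530 (Jules) > 6,164 (Ben) > 3,835 (Mira) > 3,096 (Farah) > …
Every bidder forfeits their bid regardless of winning.
Revenue = 6,164 + 6,530 + 7,732 + 3,835 + 1,690 + 8,462 + 3,096 = £37,509.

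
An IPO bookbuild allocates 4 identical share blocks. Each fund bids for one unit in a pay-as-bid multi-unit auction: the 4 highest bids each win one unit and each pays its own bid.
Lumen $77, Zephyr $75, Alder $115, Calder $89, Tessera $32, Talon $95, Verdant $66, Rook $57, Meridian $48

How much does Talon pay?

Talon pays $95

Bids ranked high→low: 115 (Alder), 95 (Talon), 89 (Calder), 77 (Lumen), 75 (Zephyr), 66 (Verdant), …
The 4 highest are Alder, Talon, Calder, Lumen.
Talon wins → own bid $95.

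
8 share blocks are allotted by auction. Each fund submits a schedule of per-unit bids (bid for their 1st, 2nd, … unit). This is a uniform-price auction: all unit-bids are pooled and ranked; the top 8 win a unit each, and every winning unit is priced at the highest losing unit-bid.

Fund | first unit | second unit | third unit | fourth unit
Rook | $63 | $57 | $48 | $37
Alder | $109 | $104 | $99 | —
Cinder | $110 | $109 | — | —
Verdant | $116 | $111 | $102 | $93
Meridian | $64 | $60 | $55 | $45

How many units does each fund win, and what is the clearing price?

All unit-bids, highest first — top 8: 116 (Verdant-1), 111 (Verdant-2), 110 (Cinder-1), 109 (Alder-1), 109 (Cinder-2), 104 (Alder-2), 102 (Verdant-3), 99 (Alder-3)
First bid not allocated: $93.
Allocation: Alder 3, Cinder 2, Verdant 3.

Alder 3, Cinder 2, Verdant 3; clearing price $93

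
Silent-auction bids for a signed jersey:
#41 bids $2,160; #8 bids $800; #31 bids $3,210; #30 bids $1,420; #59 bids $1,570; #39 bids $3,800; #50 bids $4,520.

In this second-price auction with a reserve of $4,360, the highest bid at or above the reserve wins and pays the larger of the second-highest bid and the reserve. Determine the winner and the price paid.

Sorting bids: 4,520 (#50) > 3,800 (#39) > 3,210 (#31) > 2,160 (#41) > 1,570 (#59) > 1,420 (#30) > …
Highest eligible bid: #50 at $4,520.
max(second-highest $3,800, reserve $4,360) = $4,360.

#50 pays $4,360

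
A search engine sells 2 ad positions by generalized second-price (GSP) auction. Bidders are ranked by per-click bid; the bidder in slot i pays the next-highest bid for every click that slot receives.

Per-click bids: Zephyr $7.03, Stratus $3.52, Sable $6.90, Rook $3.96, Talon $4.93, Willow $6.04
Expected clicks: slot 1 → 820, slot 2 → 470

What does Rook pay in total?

Ranked by bid: $7.03 (Zephyr) > $6.90 (Sable) > $6.04 (Willow) > …
Rook ranks below slot 2 → no slot, pays nothing.

Rook pays $0.00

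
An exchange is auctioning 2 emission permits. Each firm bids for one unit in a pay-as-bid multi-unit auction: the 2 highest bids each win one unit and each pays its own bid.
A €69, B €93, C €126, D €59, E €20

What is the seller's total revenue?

Ordering the bids: 126 (C), 93 (B), 69 (A), 59 (D), …
Winners (2 units): C, B.
Total revenue = 126 + 93 = €219.

Total revenue: €219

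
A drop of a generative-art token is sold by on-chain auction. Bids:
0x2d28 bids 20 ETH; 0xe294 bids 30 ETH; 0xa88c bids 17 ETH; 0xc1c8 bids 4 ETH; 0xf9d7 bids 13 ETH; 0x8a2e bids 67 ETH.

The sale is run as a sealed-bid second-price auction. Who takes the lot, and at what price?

Sealed-bid second-price auction: the highest bidder wins and pays the second-highest bid.
Bids in order: 67 (0x8a2e) > 30 (0xe294) > 20 (0x2d28) > 17 (0xa88c) > 13 (0xf9d7) > 4 (0xc1c8)
0x8a2e wins with the highest bid; price is set by the runner-up at 30 ETH.

0x8a2e pays 30 ETH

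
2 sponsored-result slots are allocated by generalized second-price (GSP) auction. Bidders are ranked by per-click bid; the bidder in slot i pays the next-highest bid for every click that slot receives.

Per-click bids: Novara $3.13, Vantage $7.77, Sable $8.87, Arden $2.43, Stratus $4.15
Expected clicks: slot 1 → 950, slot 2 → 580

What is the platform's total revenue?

Total revenue: $9788.50

Ranked by bid: $8.87 (Sable) > $7.77 (Vantage) > $4.15 (Stratus) > …
Slot 1: Sable pays $7.77 × 950 = $7381.50
Slot 2: Vantage pays $4.15 × 580 = $2407.00
Total = $9788.50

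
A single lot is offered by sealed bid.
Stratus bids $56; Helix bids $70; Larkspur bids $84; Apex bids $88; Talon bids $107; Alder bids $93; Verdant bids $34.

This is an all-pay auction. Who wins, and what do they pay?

Talon pays $107

Bids ranked: 107 (Talon) > 93 (Alder) > 88 (Apex) > 84 (Larkspur) > 70 (Helix) > 56 (Stratus) > …
Talon is highest and takes the item; every bidder forfeits their bid.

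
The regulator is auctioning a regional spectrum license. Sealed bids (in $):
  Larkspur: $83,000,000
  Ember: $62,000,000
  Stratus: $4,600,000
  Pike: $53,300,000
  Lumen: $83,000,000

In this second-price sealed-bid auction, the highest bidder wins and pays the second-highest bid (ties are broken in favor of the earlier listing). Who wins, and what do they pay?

Rule: the highest bidder wins and pays the second-highest bid.
Bids ranked: 83,000,000 (Larkspur) > 83,000,000 (Lumen) > 62,000,000 (Ember) > 53,300,000 (Pike) > 4,600,000 (Stratus)
Tie at $83,000,000 → Larkspur wins by tie-break.
Larkspur is highest; pays the second-highest bid, $83,000,000.

Larkspur pays $83,000,000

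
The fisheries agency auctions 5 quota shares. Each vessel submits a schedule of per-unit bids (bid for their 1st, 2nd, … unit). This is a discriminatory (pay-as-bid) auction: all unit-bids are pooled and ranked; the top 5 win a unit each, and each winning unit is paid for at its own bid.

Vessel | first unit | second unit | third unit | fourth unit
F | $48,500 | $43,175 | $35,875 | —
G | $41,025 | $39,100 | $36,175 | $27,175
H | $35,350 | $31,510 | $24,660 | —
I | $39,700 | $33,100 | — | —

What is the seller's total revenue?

Total revenue: $211,500

Merging the schedules and taking the best 5: 48,500 (F-1), 43,175 (F-2), 41,025 (G-1), 39,700 (I-1), 39,100 (G-2)
Next rejected bid: $36,175 (not a price — pay-as-bid).
Each winning unit pays its own bid.
Revenue = 48,500 + 43,175 + 41,025 + 39,700 + 39,100 = $211,500.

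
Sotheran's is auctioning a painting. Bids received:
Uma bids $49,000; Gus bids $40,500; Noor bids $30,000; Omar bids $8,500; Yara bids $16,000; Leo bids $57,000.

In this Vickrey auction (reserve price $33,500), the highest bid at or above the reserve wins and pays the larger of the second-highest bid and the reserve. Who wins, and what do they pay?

Bids ranked: 57,000 (Leo) > 49,000 (Uma) > 40,500 (Gus) > 30,000 (Noor) > 16,000 (Yara) > 8,500 (Omar)
Leo has the top bid at or above the reserve ($57,000).
Second-highest bid $49,000 exceeds the reserve $33,500 → payment $49,000.

Leo pays $49,000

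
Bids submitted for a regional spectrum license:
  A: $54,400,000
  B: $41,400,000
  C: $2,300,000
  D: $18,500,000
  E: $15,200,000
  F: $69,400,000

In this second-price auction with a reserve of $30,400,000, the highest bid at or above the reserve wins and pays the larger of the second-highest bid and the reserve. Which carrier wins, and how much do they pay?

Rule: the highest bid at or above the reserve wins and pays the larger of the second-highest bid and the reserve.
Sorting bids: 69,400,000 (F) > 54,400,000 (A) > 41,400,000 (B) > 18,500,000 (D) > 15,200,000 (E) > 2,300,000 (C)
Highest eligible bid: F at $69,400,000.
max(second-highest $54,400,000, reserve $30,400,000) = $54,400,000; the reserve does not bind.

F pays $54,400,000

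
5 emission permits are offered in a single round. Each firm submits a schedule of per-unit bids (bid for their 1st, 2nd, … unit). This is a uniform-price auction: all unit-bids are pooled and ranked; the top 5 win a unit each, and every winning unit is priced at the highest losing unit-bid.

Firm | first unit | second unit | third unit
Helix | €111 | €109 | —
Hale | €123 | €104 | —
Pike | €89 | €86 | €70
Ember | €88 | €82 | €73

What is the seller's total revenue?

Total revenue: €440

Pooled unit-bids ranked (top 5): 123 (Hale-1), 111 (Helix-1), 109 (Helix-2), 104 (Hale-2), 89 (Pike-1)
Highest rejected unit-bid = €88.
Allocation: Hale 2, Helix 2, Pike 1. Every unit priced at €88.
Revenue = 5 × 88 = €440.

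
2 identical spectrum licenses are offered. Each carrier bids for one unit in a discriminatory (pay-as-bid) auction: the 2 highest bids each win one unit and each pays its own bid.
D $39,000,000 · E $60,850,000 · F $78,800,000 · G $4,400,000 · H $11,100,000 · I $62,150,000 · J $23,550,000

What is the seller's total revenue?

Total revenue: $140,950,000

Bids ranked high→low: 78,800,000 (F), 62,150,000 (I), 60,850,000 (E), 39,000,000 (D), …
Top 2: F, I.
Total revenue = 78,800,000 + 62,150,000 = $140,950,000.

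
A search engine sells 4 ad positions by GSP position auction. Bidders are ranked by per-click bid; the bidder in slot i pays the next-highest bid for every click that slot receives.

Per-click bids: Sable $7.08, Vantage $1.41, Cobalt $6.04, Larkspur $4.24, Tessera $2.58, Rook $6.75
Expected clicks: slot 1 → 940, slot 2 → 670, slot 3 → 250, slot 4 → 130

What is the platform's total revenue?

Per-click bids in order: $7.08 (Sable) > $6.75 (Rook) > $6.04 (Cobalt) > $4.24 (Larkspur) > $2.58 (Tessera) > …
Slot 1: Sable pays $6.75 × 940 = $6345.00
Slot 2: Rook pays $6.04 × 670 = $4046.80
Slot 3: Cobalt pays $4.24 × 250 = $1060.00
Slot 4: Larkspur pays $2.58 × 130 = $335.40
Total = $11787.20

Total revenue: $11787.20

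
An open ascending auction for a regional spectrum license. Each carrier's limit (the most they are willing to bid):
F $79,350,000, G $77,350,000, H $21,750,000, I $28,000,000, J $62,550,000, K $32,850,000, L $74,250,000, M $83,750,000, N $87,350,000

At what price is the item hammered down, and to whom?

N wins at $83,750,000

Limits in order: 87,350,000 (N) > 83,750,000 (M) > 79,350,000 (F) > 77,350,000 (G) > 74,250,000 (L) > 62,550,000 (J) > …
Once the price passes $83,750,000, only N is left; the hammer falls at M's limit of $83,750,000.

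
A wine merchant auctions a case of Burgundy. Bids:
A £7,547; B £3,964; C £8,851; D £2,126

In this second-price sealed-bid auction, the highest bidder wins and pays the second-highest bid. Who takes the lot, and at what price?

C pays £7,547

Sorting bids: 8,851 (C) > 7,547 (A) > 3,964 (B) > 2,126 (D)
C wins with the highest bid; price is set by the runner-up at £7,547.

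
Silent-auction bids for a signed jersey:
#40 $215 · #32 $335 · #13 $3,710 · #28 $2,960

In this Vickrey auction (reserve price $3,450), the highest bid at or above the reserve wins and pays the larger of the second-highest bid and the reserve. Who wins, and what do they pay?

Sorting bids: 3,710 (#13) > 2,960 (#28) > 335 (#32) > 215 (#40)
#13 has the top bid at or above the reserve ($3,710).
max(second-highest $2,960, reserve $3,450) = $3,450.

#13 pays $3,450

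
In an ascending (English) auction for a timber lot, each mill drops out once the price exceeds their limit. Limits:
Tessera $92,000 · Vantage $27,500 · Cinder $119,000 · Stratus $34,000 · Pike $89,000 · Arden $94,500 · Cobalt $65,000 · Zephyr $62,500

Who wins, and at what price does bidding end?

Limits in order: 119,000 (Cinder) > 94,500 (Arden) > 92,000 (Tessera) > 89,000 (Pike) > 65,000 (Cobalt) > 62,500 (Zephyr) > …
Bidding ends when Arden exits at $94,500; Cinder takes it.

Cinder wins at $94,500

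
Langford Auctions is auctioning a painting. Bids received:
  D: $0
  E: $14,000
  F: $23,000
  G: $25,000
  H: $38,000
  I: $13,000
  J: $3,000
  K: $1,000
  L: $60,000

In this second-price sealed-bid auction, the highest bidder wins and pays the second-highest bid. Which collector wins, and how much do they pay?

Bids ranked: 60,000 (L) > 38,000 (H) > 25,000 (G) > 23,000 (F) > 14,000 (E) > 13,000 (I) > …
L is highest; pays the second-highest bid, $38,000.

L pays $38,000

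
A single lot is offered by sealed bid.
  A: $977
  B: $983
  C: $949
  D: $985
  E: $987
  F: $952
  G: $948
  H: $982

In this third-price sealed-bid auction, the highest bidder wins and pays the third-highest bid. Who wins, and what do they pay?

E pays $983

Third-price sealed-bid auction: the highest bidder wins and pays the third-highest bid.
Bids in order: 987 (E) > 985 (D) > 983 (B) > 982 (H) > 977 (A) > 952 (F) > …
E is highest; pays the third-highest bid, $983.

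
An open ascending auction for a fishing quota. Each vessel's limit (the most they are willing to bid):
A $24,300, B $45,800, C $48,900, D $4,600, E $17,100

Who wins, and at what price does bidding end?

Limits in order: 48,900 (C) > 45,800 (B) > 24,300 (A) > 17,100 (E) > 4,600 (D)
B is the last rival to drop out, at $45,800; C remains and wins at that price.

C wins at $45,800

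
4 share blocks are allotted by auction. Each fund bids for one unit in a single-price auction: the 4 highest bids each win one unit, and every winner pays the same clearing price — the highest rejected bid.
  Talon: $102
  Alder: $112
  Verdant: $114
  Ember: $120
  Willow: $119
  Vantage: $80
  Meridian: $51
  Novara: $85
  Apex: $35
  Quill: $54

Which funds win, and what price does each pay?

Ordering the bids: 120 (Ember), 119 (Willow), 114 (Verdant), 112 (Alder), 102 (Talon), 85 (Novara), …
Top 4: Ember, Willow, Verdant, Alder.
Clearing price = highest rejected bid = $102.

Ember, Willow, Verdant, Alder; each pays $102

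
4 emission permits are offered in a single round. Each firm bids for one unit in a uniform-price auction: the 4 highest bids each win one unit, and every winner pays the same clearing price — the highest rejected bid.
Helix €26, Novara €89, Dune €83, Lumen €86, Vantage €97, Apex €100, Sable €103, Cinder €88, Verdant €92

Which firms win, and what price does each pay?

Sable, Apex, Vantage, Verdant; each pays €89

Bids ranked high→low: 103 (Sable), 100 (Apex), 97 (Vantage), 92 (Verdant), 89 (Novara), 88 (Cinder), …
The 4 highest are Sable, Apex, Vantage, Verdant.
Highest unsuccessful bid: €89 → clearing price.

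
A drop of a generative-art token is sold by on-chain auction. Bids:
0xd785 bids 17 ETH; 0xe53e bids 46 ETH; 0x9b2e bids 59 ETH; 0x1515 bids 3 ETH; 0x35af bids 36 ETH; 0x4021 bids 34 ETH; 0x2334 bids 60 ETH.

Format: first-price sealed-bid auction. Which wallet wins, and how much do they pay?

Bids ranked: 60 (0x2334) > 59 (0x9b2e) > 46 (0xe53e) > 36 (0x35af) > 34 (0x4021) > 17 (0xd785) > …
First-price: 0x2334 pays what they bid, 60 ETH.

0x2334 pays 60 ETH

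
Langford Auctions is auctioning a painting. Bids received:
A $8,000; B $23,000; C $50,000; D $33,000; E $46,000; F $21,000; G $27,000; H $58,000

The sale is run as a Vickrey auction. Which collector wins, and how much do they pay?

H pays $50,000

Vickrey auction: the highest bidder wins and pays the second-highest bid.
Bids in order: 58,000 (H) > 50,000 (C) > 46,000 (E) > 33,000 (D) > 27,000 (G) > 23,000 (B) > …
H wins with the highest bid; price is set by the runner-up at $50,000.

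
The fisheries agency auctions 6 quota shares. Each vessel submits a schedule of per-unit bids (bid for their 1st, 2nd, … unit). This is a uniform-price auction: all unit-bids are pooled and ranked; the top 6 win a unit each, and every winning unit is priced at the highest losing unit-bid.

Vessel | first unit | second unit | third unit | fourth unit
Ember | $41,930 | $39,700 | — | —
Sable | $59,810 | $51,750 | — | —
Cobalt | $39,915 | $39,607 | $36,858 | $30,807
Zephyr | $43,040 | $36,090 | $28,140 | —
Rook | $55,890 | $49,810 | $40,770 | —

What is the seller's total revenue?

Pooled unit-bids ranked (top 6): 59,810 (Sable-1), 55,890 (Rook-1), 51,750 (Sable-2), 49,810 (Rook-2), 43,040 (Zephyr-1), 41,930 (Ember-1)
First bid not allocated: $40,770.
Allocation: Ember 1, Rook 2, Sable 2, Zephyr 1. Every unit priced at $40,770.
Revenue = 6 × 40,770 = $244,620.

Total revenue: $244,620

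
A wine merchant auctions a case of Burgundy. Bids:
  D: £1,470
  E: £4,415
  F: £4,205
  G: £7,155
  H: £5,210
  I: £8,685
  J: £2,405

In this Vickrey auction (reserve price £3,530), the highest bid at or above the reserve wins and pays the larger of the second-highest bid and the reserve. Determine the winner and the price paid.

Vickrey auction (reserve price £3,530): the highest bid at or above the reserve wins and pays the larger of the second-highest bid and the reserve.
Bids in order: 8,685 (I) > 7,155 (G) > 5,210 (H) > 4,415 (E) > 4,205 (F) > 2,405 (J) > …
I has the top bid at or above the reserve (£8,685).
max(second-highest £7,155, reserve £3,530) = £7,155; the reserve does not bind.

I pays £7,155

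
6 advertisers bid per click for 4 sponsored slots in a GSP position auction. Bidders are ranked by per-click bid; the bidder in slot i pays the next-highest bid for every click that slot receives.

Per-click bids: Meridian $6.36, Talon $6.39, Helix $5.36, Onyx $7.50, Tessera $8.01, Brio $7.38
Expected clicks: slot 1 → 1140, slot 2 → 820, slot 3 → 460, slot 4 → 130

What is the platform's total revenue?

Total revenue: $18367.80

Ranked by bid: $8.01 (Tessera) > $7.50 (Onyx) > $7.38 (Brio) > $6.39 (Talon) > $6.36 (Meridian) > …
Slot 1: Tessera pays $7.50 × 1140 = $8550.00
Slot 2: Onyx pays $7.38 × 820 = $6051.60
Slot 3: Brio pays $6.39 × 460 = $2939.40
Slot 4: Talon pays $6.36 × 130 = $826.80
Total = $18367.80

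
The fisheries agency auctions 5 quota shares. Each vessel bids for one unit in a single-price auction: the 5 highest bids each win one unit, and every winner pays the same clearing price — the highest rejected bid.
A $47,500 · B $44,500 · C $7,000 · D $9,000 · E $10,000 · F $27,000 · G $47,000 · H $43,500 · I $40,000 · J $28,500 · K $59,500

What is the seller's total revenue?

Bids ranked high→low: 59,500 (K), 47,500 (A), 47,000 (G), 44,500 (B), 43,500 (H), 40,000 (I), 28,500 (J), …
The 5 highest are K, A, G, B, H.
First losing bid is I's $40,000, which sets the uniform price.
Total revenue = 5 × $40,000 = $200,000.

Total revenue: $200,000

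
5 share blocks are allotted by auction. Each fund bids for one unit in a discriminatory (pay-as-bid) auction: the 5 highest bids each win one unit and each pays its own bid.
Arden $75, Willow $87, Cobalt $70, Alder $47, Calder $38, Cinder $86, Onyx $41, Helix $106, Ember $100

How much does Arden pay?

Ordering the bids: 106 (Helix), 100 (Ember), 87 (Willow), 86 (Cinder), 75 (Arden), 70 (Cobalt), 47 (Alder), …
Winners (5 units): Helix, Ember, Willow, Cinder, Arden.
Arden wins → own bid $75.

Arden pays $75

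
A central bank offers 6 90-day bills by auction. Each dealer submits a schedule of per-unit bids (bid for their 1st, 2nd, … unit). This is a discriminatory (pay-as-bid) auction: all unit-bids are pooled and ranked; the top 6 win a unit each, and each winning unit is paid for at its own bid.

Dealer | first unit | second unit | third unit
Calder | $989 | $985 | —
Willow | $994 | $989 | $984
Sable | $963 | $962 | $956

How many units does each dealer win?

Merging the schedules and taking the best 6: 994 (Willow-1), 989 (Calder-1), 989 (Willow-2), 985 (Calder-2), 984 (Willow-3), 963 (Sable-1)
Next rejected bid: $962 (not a price — pay-as-bid).
Allocation: Calder 2, Sable 1, Willow 3.

Calder 2, Sable 1, Willow 3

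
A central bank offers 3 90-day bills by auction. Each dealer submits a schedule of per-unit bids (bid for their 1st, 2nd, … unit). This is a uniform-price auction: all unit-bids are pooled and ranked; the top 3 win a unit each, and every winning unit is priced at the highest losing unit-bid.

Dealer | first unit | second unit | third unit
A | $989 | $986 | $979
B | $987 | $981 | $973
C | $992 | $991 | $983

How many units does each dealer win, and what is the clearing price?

All unit-bids, highest first — top 3: 992 (C-1), 991 (C-2), 989 (A-1)
Highest rejected unit-bid = $987.
Allocation: A 1, C 2.

A 1, C 2; clearing price $987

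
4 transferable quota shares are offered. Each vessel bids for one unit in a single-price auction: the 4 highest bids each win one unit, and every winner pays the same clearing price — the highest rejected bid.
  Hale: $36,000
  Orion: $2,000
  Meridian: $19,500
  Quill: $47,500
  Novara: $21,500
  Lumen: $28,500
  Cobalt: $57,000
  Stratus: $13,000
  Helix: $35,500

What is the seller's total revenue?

Total revenue: $114,000

Sorting: 57,000 (Cobalt), 47,500 (Quill), 36,000 (Hale), 35,500 (Helix), 28,500 (Lumen), 21,500 (Novara), …
Winners (4 units): Cobalt, Quill, Hale, Helix.
Clearing price = highest rejected bid = $28,500.
Total revenue = 4 × $28,500 = $114,000.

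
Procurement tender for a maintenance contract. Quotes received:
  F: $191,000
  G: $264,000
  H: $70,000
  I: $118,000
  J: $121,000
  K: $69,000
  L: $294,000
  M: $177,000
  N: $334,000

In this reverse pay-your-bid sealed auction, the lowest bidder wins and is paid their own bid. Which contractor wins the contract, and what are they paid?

K is paid $69,000

Bids ranked: 69,000 (K) < 70,000 (H) < 118,000 (I) < 121,000 (J) < 177,000 (M) < 191,000 (F) < …
First-price: K is paid what they bid, $69,000.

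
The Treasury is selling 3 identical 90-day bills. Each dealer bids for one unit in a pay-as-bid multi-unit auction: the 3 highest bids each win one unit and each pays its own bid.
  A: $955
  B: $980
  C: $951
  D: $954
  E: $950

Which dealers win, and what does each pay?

B $980, A $955, D $954

Sorting: 980 (B), 955 (A), 954 (D), 951 (C), 950 (E)
Top 3: B, A, D.
Each winner pays its own bid: B $980, A $955, D $954.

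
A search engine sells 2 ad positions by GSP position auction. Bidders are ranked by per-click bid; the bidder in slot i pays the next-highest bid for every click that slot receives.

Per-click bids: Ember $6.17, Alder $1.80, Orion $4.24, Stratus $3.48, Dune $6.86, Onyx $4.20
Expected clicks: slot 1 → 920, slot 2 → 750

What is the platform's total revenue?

Sorting advertisers: $6.86 (Dune) > $6.17 (Ember) > $4.24 (Orion) > …
Slot 1: Dune pays $6.17 × 920 = $5676.40
Slot 2: Ember pays $4.24 × 750 = $3180.00
Total = $8856.40

Total revenue: $8856.40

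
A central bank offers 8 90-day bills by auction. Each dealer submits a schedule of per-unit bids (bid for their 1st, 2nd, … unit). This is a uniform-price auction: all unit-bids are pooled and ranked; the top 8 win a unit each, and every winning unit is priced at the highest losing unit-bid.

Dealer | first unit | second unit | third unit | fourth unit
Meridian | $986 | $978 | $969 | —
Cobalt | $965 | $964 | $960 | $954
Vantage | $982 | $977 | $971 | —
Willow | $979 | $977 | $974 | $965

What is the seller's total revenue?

Total revenue: $7,752

All unit-bids, highest first — top 8: 986 (Meridian-1), 982 (Vantage-1), 979 (Willow-1), 978 (Meridian-2), 977 (Vantage-2), 977 (Willow-2), 974 (Willow-3), 971 (Vantage-3)
Highest rejected unit-bid = $969.
Allocation: Meridian 2, Vantage 3, Willow 3. Every unit priced at $969.
Revenue = 8 × 969 = $7,752.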